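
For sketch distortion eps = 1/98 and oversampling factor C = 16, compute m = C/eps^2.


1/eps = 98.
(1/eps)^2 = 9604.
m = 16*9604 = 153664.

153664


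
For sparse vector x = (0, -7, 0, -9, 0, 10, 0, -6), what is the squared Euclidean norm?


Non-zero entries: [(1, -7), (3, -9), (5, 10), (7, -6)]
Squares: [49, 81, 100, 36]
||x||_2^2 = sum = 266.

266


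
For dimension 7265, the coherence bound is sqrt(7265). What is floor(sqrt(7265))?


85^2 = 7225 <= 7265 < 7396 = 86^2, so 85 <= sqrt(7265) < 86.
floor(sqrt(7265)) = 85.

85


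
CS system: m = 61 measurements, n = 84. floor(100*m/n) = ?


100*m/n = 100*61/84 ≈ 72.619.
floor = 72.

72


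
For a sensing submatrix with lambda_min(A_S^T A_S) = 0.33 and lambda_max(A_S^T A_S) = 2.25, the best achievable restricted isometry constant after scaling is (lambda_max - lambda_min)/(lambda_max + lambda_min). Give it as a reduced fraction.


lambda_max - lambda_min = 2.25 - 0.33 = 1.92.
lambda_max + lambda_min = 2.25 + 0.33 = 2.58.
delta = 1.92/2.58 = 192/258 = 32/43.

32/43


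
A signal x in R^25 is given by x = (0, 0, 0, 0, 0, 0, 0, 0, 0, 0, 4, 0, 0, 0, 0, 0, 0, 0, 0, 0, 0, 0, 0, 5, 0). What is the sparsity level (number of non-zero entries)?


Non-zero positions: [10, 23].
Sparsity = 2.

2


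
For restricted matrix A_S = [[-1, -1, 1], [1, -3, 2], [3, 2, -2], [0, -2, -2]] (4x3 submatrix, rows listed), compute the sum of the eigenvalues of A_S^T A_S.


Sum of eigenvalues of A_S^T A_S = trace(A_S^T A_S) = sum of squared column norms of A_S.
A_S^T A_S diagonal: [11, 18, 13].
trace = 11 + 18 + 13 = 42.

42


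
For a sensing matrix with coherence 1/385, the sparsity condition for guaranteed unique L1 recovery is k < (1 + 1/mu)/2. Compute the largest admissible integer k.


1/mu = 385.
1 + 1/mu = 386.
(1 + 1/mu)/2 = 193 is an integer and the inequality is strict, so k_max = 193 - 1 = 192.

192


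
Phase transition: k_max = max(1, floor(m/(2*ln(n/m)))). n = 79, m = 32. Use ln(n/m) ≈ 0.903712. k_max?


n/m = 79/32.
ln(n/m) ≈ 0.903712.
2*ln(n/m) ≈ 1.807424.
m/(2*ln(n/m)) ≈ 32/1.807424 ≈ 17.7048.
floor = 17.
k_max = max(1, 17) = 17.

17


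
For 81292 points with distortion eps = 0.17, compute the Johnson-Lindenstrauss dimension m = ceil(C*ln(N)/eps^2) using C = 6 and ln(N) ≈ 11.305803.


ln(81292) ≈ 11.305803.
eps^2 = 0.17^2 = 0.0289.
C*ln(N)/eps^2 ≈ 6*11.305803/0.0289 ≈ 2347.2255.
m = ceil(2347.2255) = 2348.

2348


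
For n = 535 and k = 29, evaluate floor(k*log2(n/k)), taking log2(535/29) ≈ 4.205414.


log2(n/k) = log2(535/29) ≈ 4.205414.
k*log2(n/k) ≈ 29*4.205414 = 121.957006.
floor(121.957006) = 121.

121


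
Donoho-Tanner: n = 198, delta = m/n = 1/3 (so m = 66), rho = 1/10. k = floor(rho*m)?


m = 1/3*198 = 66.
rho = 1/10.
rho*m = 1/10*66 = 6.6.
k = floor(6.6) = 6.

6


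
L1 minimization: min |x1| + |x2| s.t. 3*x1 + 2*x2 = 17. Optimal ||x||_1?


Axis intercepts:
  x1 = 17/3, x2 = 0: L1 = 17/3
  x1 = 0, x2 = 17/2: L1 = 17/2
x* = (17/3, 0)
||x*||_1 = 17/3.

17/3


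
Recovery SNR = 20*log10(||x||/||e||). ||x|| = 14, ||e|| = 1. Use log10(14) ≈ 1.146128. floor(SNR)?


||x||/||e|| = 14/1 = 14.
log10(14) ≈ 1.146128.
20*log10(||x||/||e||) ≈ 20*1.146128 = 22.92256.
floor(22.92256) = 22.

22


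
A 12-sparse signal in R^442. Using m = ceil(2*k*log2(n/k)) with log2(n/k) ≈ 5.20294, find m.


log2(n/k) = log2(442/12) ≈ 5.20294.
2*k*log2(n/k) ≈ 2*12*5.20294 = 124.87056.
m = ceil(124.87056) = 125.

125


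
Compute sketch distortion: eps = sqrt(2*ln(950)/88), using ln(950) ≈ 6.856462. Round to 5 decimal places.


ln(950) ≈ 6.856462.
2*ln(N)/m ≈ 2*6.856462/88 ≈ 0.15582868.
eps = sqrt(0.15582868) ≈ 0.3947514 ≈ 0.39475.

0.39475


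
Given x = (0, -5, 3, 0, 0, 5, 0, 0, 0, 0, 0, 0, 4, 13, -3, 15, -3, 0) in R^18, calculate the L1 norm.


Non-zero entries: [(1, -5), (2, 3), (5, 5), (12, 4), (13, 13), (14, -3), (15, 15), (16, -3)]
Absolute values: [5, 3, 5, 4, 13, 3, 15, 3]
||x||_1 = sum = 51.

51


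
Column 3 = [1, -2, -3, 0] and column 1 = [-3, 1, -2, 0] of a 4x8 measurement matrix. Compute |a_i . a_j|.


Inner product: 1*-3 + -2*1 + -3*-2 + 0*0
Products: [-3, -2, 6, 0]
Sum = 1.
|dot| = 1.

1


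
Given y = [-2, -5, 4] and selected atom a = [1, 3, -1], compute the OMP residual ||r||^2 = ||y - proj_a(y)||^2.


a^T a = 11.
a^T y = -21.
coeff = -21/11 = -21/11.
||r||^2 = 54/11.

54/11


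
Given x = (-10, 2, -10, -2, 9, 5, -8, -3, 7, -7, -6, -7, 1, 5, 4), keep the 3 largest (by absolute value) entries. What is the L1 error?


Sorted |x_i| descending: [10, 10, 9, 8, 7, 7, 7, 6, 5, 5, 4, 3, 2, 2, 1]
Keep top 3: [10, 10, 9]
Tail entries: [8, 7, 7, 7, 6, 5, 5, 4, 3, 2, 2, 1]
L1 error = sum of tail = 57.

57


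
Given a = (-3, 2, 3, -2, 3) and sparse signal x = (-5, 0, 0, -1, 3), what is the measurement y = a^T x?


Non-zero terms: ['-3*-5', '-2*-1', '3*3']
Products: [15, 2, 9]
y = sum = 26.

26


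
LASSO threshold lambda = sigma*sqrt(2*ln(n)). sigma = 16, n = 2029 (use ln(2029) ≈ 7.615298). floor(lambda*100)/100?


ln(2029) ≈ 7.615298.
2*ln(n) ≈ 15.230596.
sqrt(2*ln(n)) ≈ sqrt(15.230596) ≈ 3.90264.
lambda ≈ 16*3.90264 = 62.44224.
floor(lambda*100)/100 = 62.44.

62.44


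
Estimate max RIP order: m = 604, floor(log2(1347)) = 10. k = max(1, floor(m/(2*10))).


floor(log2(1347)) = 10.
2*10 = 20.
m/(2*floor(log2(n))) = 604/20 ≈ 30.2.
floor = 30.
k = max(1, 30) = 30.

30


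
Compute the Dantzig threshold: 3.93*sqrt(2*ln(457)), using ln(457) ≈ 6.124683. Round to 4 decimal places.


ln(457) ≈ 6.124683.
2*ln(n) ≈ 12.249366.
sqrt(2*ln(n)) ≈ sqrt(12.249366) ≈ 3.499909.
threshold ≈ 3.93*3.499909 = 13.75464237 ≈ 13.7546.

13.7546


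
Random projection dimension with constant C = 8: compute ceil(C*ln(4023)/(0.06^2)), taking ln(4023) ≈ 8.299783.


ln(4023) ≈ 8.299783.
eps^2 = 0.06^2 = 0.0036.
C*ln(N)/eps^2 ≈ 8*8.299783/0.0036 ≈ 18443.9622.
m = ceil(18443.9622) = 18444.

18444


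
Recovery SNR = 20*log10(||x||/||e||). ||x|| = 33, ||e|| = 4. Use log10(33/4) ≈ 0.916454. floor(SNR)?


||x||/||e|| = 33/4.
log10(33/4) ≈ 0.916454.
20*log10(||x||/||e||) ≈ 20*0.916454 = 18.32908.
floor(18.32908) = 18.

18


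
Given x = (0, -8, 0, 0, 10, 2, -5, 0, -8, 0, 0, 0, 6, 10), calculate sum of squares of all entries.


Non-zero entries: [(1, -8), (4, 10), (5, 2), (6, -5), (8, -8), (12, 6), (13, 10)]
Squares: [64, 100, 4, 25, 64, 36, 100]
||x||_2^2 = sum = 393.

393


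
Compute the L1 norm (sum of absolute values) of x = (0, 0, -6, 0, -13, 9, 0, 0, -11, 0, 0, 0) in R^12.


Non-zero entries: [(2, -6), (4, -13), (5, 9), (8, -11)]
Absolute values: [6, 13, 9, 11]
||x||_1 = sum = 39.

39


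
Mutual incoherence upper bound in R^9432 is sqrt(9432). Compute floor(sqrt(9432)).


97^2 = 9409 <= 9432 < 9604 = 98^2, so 97 <= sqrt(9432) < 98.
floor(sqrt(9432)) = 97.

97


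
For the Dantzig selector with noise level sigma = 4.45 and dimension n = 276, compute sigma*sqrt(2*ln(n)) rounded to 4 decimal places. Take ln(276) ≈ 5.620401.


ln(276) ≈ 5.620401.
2*ln(n) ≈ 11.240802.
sqrt(2*ln(n)) ≈ sqrt(11.240802) ≈ 3.352731.
threshold ≈ 4.45*3.352731 = 14.91965295 ≈ 14.9197.

14.9197


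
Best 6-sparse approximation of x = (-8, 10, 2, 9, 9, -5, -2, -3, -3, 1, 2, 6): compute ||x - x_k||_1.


Sorted |x_i| descending: [10, 9, 9, 8, 6, 5, 3, 3, 2, 2, 2, 1]
Keep top 6: [10, 9, 9, 8, 6, 5]
Tail entries: [3, 3, 2, 2, 2, 1]
L1 error = sum of tail = 13.

13


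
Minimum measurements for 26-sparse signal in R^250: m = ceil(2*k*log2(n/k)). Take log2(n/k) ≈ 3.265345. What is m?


log2(n/k) = log2(250/26) ≈ 3.265345.
2*k*log2(n/k) ≈ 2*26*3.265345 = 169.79794.
m = ceil(169.79794) = 170.

170


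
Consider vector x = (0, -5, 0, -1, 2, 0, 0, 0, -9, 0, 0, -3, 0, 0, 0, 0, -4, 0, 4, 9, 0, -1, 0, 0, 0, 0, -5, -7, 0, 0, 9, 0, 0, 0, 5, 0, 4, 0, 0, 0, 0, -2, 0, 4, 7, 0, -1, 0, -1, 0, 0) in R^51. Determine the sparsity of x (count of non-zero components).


Non-zero positions: [1, 3, 4, 8, 11, 16, 18, 19, 21, 26, 27, 30, 34, 36, 41, 43, 44, 46, 48].
Sparsity = 19.

19


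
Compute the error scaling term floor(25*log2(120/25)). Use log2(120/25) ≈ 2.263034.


log2(n/k) = log2(120/25) ≈ 2.263034.
k*log2(n/k) ≈ 25*2.263034 = 56.57585.
floor(56.57585) = 56.

56


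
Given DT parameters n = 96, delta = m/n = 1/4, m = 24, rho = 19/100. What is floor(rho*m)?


m = 1/4*96 = 24.
rho = 19/100.
rho*m = 19/100*24 = 4.56.
k = floor(4.56) = 4.

4


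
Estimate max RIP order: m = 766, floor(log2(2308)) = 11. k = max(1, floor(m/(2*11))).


floor(log2(2308)) = 11.
2*11 = 22.
m/(2*floor(log2(n))) = 766/22 ≈ 34.8182.
floor = 34.
k = max(1, 34) = 34.

34


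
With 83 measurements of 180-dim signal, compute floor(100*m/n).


100*m/n = 100*83/180 ≈ 46.1111.
floor = 46.

46


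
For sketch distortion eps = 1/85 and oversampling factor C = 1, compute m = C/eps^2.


1/eps = 85.
(1/eps)^2 = 7225.
m = 1*7225 = 7225.

7225


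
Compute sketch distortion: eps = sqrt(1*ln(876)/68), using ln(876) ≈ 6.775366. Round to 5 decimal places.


ln(876) ≈ 6.775366.
1*ln(N)/m ≈ 1*6.775366/68 ≈ 0.09963774.
eps = sqrt(0.09963774) ≈ 0.3156545 ≈ 0.31565.

0.31565


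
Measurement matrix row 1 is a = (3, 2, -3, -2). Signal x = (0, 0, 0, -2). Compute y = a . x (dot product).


Non-zero terms: ['-2*-2']
Products: [4]
y = sum = 4.

4


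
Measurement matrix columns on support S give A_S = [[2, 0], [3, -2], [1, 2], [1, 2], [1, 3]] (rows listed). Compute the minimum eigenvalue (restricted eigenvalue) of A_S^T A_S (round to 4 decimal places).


A_S^T A_S = [[16, 1], [1, 21]].
trace = 37.
det = 335.
disc = trace^2 - 4*det = 1369 - 4*335 = 29.
sqrt(29) ≈ 5.385165.
lam_min = (37 - sqrt(29))/2 ≈ (37 - 5.385165)/2 = 15.8074175 ≈ 15.8074.

15.8074


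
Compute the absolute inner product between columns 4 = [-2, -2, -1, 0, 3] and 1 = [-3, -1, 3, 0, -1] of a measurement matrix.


Inner product: -2*-3 + -2*-1 + -1*3 + 0*0 + 3*-1
Products: [6, 2, -3, 0, -3]
Sum = 2.
|dot| = 2.

2


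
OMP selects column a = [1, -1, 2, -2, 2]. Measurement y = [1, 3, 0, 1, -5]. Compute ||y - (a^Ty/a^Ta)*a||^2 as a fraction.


a^T a = 14.
a^T y = -14.
coeff = -14/14 = -1.
||r||^2 = 22.

22


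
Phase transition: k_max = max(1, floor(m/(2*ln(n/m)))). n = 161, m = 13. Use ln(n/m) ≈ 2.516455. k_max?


n/m = 161/13.
ln(n/m) ≈ 2.516455.
2*ln(n/m) ≈ 5.03291.
m/(2*ln(n/m)) ≈ 13/5.03291 ≈ 2.583.
floor = 2.
k_max = max(1, 2) = 2.

2


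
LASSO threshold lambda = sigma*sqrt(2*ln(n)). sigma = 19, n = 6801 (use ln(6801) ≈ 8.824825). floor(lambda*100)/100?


ln(6801) ≈ 8.824825.
2*ln(n) ≈ 17.64965.
sqrt(2*ln(n)) ≈ sqrt(17.64965) ≈ 4.201149.
lambda ≈ 19*4.201149 = 79.821831.
floor(lambda*100)/100 = 79.82.

79.82


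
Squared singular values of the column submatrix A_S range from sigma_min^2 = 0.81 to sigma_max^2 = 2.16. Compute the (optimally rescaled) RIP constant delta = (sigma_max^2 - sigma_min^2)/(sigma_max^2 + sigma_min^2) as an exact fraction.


lambda_max - lambda_min = 2.16 - 0.81 = 1.35.
lambda_max + lambda_min = 2.16 + 0.81 = 2.97.
delta = 1.35/2.97 = 135/297 = 5/11.

5/11


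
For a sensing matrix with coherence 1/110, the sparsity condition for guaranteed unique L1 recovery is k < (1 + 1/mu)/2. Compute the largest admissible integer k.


1/mu = 110.
1 + 1/mu = 111.
(1 + 1/mu)/2 = 55.5 is not an integer, so k_max = floor(55.5) = 55.

55


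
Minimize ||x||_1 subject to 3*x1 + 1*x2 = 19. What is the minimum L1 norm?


Axis intercepts:
  x1 = 19/3, x2 = 0: L1 = 19/3
  x1 = 0, x2 = 19: L1 = 19
x* = (19/3, 0)
||x*||_1 = 19/3.

19/3


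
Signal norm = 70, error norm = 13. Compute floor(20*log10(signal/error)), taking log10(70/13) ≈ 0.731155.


||x||/||e|| = 70/13.
log10(70/13) ≈ 0.731155.
20*log10(||x||/||e||) ≈ 20*0.731155 = 14.6231.
floor(14.6231) = 14.

14


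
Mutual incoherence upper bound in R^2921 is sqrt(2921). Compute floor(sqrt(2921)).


54^2 = 2916 <= 2921 < 3025 = 55^2, so 54 <= sqrt(2921) < 55.
floor(sqrt(2921)) = 54.

54


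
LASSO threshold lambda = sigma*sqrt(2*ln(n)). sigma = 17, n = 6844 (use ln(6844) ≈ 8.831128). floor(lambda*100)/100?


ln(6844) ≈ 8.831128.
2*ln(n) ≈ 17.662256.
sqrt(2*ln(n)) ≈ sqrt(17.662256) ≈ 4.202649.
lambda ≈ 17*4.202649 = 71.445033.
floor(lambda*100)/100 = 71.44.

71.44


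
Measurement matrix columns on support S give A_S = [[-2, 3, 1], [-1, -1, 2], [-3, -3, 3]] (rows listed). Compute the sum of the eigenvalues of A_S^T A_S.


Sum of eigenvalues of A_S^T A_S = trace(A_S^T A_S) = sum of squared column norms of A_S.
A_S^T A_S diagonal: [14, 19, 14].
trace = 14 + 19 + 14 = 47.

47


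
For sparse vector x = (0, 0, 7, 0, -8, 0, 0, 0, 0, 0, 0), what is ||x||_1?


Non-zero entries: [(2, 7), (4, -8)]
Absolute values: [7, 8]
||x||_1 = sum = 15.

15


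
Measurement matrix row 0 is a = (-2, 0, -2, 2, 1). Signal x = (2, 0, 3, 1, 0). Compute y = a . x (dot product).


Non-zero terms: ['-2*2', '-2*3', '2*1']
Products: [-4, -6, 2]
y = sum = -8.

-8


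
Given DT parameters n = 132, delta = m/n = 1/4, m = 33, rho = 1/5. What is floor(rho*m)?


m = 1/4*132 = 33.
rho = 1/5.
rho*m = 1/5*33 = 6.6.
k = floor(6.6) = 6.

6


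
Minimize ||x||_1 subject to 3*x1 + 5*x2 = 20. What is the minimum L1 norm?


Axis intercepts:
  x1 = 20/3, x2 = 0: L1 = 20/3
  x1 = 0, x2 = 4: L1 = 4
x* = (0, 4)
||x*||_1 = 4.

4


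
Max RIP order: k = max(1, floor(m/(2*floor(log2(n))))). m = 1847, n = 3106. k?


floor(log2(3106)) = 11.
2*11 = 22.
m/(2*floor(log2(n))) = 1847/22 ≈ 83.9545.
floor = 83.
k = max(1, 83) = 83.

83


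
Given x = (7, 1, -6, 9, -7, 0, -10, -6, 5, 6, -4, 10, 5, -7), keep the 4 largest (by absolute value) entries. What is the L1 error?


Sorted |x_i| descending: [10, 10, 9, 7, 7, 7, 6, 6, 6, 5, 5, 4, 1, 0]
Keep top 4: [10, 10, 9, 7]
Tail entries: [7, 7, 6, 6, 6, 5, 5, 4, 1, 0]
L1 error = sum of tail = 47.

47


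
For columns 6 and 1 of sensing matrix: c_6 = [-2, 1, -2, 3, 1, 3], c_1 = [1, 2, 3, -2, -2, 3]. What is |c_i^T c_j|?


Inner product: -2*1 + 1*2 + -2*3 + 3*-2 + 1*-2 + 3*3
Products: [-2, 2, -6, -6, -2, 9]
Sum = -5.
|dot| = 5.

5


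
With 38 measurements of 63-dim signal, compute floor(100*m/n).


100*m/n = 100*38/63 ≈ 60.3175.
floor = 60.

60


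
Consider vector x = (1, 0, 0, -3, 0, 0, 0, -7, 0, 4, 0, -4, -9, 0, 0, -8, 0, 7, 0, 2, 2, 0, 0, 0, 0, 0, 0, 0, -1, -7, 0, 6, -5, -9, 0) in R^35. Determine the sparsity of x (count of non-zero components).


Non-zero positions: [0, 3, 7, 9, 11, 12, 15, 17, 19, 20, 28, 29, 31, 32, 33].
Sparsity = 15.

15


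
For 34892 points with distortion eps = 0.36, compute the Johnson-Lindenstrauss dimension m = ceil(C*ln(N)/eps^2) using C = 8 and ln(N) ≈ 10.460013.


ln(34892) ≈ 10.460013.
eps^2 = 0.36^2 = 0.1296.
C*ln(N)/eps^2 ≈ 8*10.460013/0.1296 ≈ 645.6798.
m = ceil(645.6798) = 646.

646


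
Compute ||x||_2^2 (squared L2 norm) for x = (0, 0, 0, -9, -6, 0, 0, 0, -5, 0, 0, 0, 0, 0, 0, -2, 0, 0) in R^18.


Non-zero entries: [(3, -9), (4, -6), (8, -5), (15, -2)]
Squares: [81, 36, 25, 4]
||x||_2^2 = sum = 146.

146


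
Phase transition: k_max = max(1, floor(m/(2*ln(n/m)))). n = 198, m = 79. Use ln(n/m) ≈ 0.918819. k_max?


n/m = 198/79.
ln(n/m) ≈ 0.918819.
2*ln(n/m) ≈ 1.837638.
m/(2*ln(n/m)) ≈ 79/1.837638 ≈ 42.99.
floor = 42.
k_max = max(1, 42) = 42.

42


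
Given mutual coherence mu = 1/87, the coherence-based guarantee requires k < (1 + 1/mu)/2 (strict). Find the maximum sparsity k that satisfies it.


1/mu = 87.
1 + 1/mu = 88.
(1 + 1/mu)/2 = 44 is an integer and the inequality is strict, so k_max = 44 - 1 = 43.

43


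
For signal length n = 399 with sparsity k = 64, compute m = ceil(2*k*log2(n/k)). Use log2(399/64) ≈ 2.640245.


log2(n/k) = log2(399/64) ≈ 2.640245.
2*k*log2(n/k) ≈ 2*64*2.640245 = 337.95136.
m = ceil(337.95136) = 338.

338


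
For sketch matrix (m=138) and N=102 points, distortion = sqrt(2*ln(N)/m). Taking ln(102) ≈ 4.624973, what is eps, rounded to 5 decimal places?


ln(102) ≈ 4.624973.
2*ln(N)/m ≈ 2*4.624973/138 ≈ 0.06702859.
eps = sqrt(0.06702859) ≈ 0.2588988 ≈ 0.25890.

0.25890


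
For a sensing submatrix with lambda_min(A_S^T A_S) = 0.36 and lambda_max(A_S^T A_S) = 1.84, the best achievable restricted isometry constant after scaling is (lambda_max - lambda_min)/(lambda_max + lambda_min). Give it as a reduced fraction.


lambda_max - lambda_min = 1.84 - 0.36 = 1.48.
lambda_max + lambda_min = 1.84 + 0.36 = 2.20.
delta = 1.48/2.20 = 148/220 = 37/55.

37/55


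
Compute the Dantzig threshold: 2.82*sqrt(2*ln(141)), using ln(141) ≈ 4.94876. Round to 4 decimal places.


ln(141) ≈ 4.94876.
2*ln(n) ≈ 9.89752.
sqrt(2*ln(n)) ≈ sqrt(9.89752) ≈ 3.146032.
threshold ≈ 2.82*3.146032 = 8.87181024 ≈ 8.8718.

8.8718


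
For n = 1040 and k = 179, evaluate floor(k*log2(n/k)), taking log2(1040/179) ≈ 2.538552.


log2(n/k) = log2(1040/179) ≈ 2.538552.
k*log2(n/k) ≈ 179*2.538552 = 454.400808.
floor(454.400808) = 454.

454


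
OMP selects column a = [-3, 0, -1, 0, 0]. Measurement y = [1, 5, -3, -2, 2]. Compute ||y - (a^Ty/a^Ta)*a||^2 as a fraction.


a^T a = 10.
a^T y = 0.
coeff = 0/10 = 0.
||r||^2 = 43.

43


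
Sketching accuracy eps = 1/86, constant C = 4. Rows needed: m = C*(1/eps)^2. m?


1/eps = 86.
(1/eps)^2 = 7396.
m = 4*7396 = 29584.

29584


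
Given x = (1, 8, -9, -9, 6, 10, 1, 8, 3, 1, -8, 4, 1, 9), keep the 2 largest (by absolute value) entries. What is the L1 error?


Sorted |x_i| descending: [10, 9, 9, 9, 8, 8, 8, 6, 4, 3, 1, 1, 1, 1]
Keep top 2: [10, 9]
Tail entries: [9, 9, 8, 8, 8, 6, 4, 3, 1, 1, 1, 1]
L1 error = sum of tail = 59.

59


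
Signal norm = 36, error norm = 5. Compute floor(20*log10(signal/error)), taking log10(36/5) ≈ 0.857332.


||x||/||e|| = 36/5.
log10(36/5) ≈ 0.857332.
20*log10(||x||/||e||) ≈ 20*0.857332 = 17.14664.
floor(17.14664) = 17.

17


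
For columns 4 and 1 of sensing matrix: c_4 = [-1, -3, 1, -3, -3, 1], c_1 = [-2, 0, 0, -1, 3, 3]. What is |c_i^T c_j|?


Inner product: -1*-2 + -3*0 + 1*0 + -3*-1 + -3*3 + 1*3
Products: [2, 0, 0, 3, -9, 3]
Sum = -1.
|dot| = 1.

1


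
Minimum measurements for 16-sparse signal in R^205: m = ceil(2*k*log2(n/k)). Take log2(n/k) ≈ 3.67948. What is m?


log2(n/k) = log2(205/16) ≈ 3.67948.
2*k*log2(n/k) ≈ 2*16*3.67948 = 117.74336.
m = ceil(117.74336) = 118.

118


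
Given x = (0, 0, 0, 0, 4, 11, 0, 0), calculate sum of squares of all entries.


Non-zero entries: [(4, 4), (5, 11)]
Squares: [16, 121]
||x||_2^2 = sum = 137.

137


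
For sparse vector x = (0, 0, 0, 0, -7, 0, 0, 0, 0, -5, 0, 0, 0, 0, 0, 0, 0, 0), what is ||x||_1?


Non-zero entries: [(4, -7), (9, -5)]
Absolute values: [7, 5]
||x||_1 = sum = 12.

12


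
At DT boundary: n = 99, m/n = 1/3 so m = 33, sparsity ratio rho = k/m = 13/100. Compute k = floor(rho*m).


m = 1/3*99 = 33.
rho = 13/100.
rho*m = 13/100*33 = 4.29.
k = floor(4.29) = 4.

4


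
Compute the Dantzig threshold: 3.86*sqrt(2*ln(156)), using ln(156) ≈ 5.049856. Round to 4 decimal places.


ln(156) ≈ 5.049856.
2*ln(n) ≈ 10.099712.
sqrt(2*ln(n)) ≈ sqrt(10.099712) ≈ 3.178004.
threshold ≈ 3.86*3.178004 = 12.26709544 ≈ 12.2671.

12.2671


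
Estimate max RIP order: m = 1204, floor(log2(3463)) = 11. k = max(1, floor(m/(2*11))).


floor(log2(3463)) = 11.
2*11 = 22.
m/(2*floor(log2(n))) = 1204/22 ≈ 54.7273.
floor = 54.
k = max(1, 54) = 54.

54


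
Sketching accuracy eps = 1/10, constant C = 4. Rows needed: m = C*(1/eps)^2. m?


1/eps = 10.
(1/eps)^2 = 100.
m = 4*100 = 400.

400


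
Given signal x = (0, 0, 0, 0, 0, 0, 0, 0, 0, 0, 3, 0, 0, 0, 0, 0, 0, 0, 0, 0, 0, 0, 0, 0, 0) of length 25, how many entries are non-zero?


Non-zero positions: [10].
Sparsity = 1.

1


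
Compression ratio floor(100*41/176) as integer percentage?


100*m/n = 100*41/176 ≈ 23.2955.
floor = 23.

23


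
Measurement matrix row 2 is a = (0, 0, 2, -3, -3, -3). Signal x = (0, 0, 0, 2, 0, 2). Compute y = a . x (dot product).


Non-zero terms: ['-3*2', '-3*2']
Products: [-6, -6]
y = sum = -12.

-12


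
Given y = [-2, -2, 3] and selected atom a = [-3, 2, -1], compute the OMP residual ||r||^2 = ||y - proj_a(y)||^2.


a^T a = 14.
a^T y = -1.
coeff = -1/14 = -1/14.
||r||^2 = 237/14.

237/14


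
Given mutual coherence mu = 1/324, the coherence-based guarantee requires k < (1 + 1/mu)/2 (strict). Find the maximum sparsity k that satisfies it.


1/mu = 324.
1 + 1/mu = 325.
(1 + 1/mu)/2 = 162.5 is not an integer, so k_max = floor(162.5) = 162.

162


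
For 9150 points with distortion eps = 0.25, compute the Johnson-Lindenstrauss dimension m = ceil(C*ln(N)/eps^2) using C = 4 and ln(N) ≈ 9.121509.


ln(9150) ≈ 9.121509.
eps^2 = 0.25^2 = 0.0625.
C*ln(N)/eps^2 ≈ 4*9.121509/0.0625 ≈ 583.7766.
m = ceil(583.7766) = 584.

584


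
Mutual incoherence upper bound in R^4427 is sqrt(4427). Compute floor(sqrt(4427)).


66^2 = 4356 <= 4427 < 4489 = 67^2, so 66 <= sqrt(4427) < 67.
floor(sqrt(4427)) = 66.

66


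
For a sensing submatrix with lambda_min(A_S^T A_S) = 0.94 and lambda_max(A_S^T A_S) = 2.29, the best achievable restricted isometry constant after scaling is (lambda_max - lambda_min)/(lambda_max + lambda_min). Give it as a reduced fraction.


lambda_max - lambda_min = 2.29 - 0.94 = 1.35.
lambda_max + lambda_min = 2.29 + 0.94 = 3.23.
delta = 1.35/3.23 = 135/323.

135/323


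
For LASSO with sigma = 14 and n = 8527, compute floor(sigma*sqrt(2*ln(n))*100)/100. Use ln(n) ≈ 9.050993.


ln(8527) ≈ 9.050993.
2*ln(n) ≈ 18.101986.
sqrt(2*ln(n)) ≈ sqrt(18.101986) ≈ 4.254643.
lambda ≈ 14*4.254643 = 59.565002.
floor(lambda*100)/100 = 59.56.

59.56


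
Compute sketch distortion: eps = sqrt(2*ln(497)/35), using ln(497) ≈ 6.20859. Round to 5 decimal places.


ln(497) ≈ 6.20859.
2*ln(N)/m ≈ 2*6.20859/35 ≈ 0.35477657.
eps = sqrt(0.35477657) ≈ 0.5956312 ≈ 0.59563.

0.59563


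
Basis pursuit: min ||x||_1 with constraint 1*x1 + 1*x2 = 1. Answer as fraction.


Axis intercepts:
  x1 = 1, x2 = 0: L1 = 1
  x1 = 0, x2 = 1: L1 = 1
x* = (1, 0)
||x*||_1 = 1.

1


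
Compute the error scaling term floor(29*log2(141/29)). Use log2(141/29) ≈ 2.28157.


log2(n/k) = log2(141/29) ≈ 2.28157.
k*log2(n/k) ≈ 29*2.28157 = 66.16553.
floor(66.16553) = 66.

66


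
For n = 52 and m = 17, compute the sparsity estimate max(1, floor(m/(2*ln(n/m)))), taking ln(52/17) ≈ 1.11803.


n/m = 52/17.
ln(n/m) ≈ 1.11803.
2*ln(n/m) ≈ 2.23606.
m/(2*ln(n/m)) ≈ 17/2.23606 ≈ 7.6027.
floor = 7.
k_max = max(1, 7) = 7.

7


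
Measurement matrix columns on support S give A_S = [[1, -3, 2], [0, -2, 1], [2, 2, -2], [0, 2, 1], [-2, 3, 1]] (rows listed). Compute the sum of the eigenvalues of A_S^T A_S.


Sum of eigenvalues of A_S^T A_S = trace(A_S^T A_S) = sum of squared column norms of A_S.
A_S^T A_S diagonal: [9, 30, 11].
trace = 9 + 30 + 11 = 50.

50


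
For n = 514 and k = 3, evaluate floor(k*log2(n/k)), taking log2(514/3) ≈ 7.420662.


log2(n/k) = log2(514/3) ≈ 7.420662.
k*log2(n/k) ≈ 3*7.420662 = 22.261986.
floor(22.261986) = 22.

22


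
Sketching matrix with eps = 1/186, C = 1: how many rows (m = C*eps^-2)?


1/eps = 186.
(1/eps)^2 = 34596.
m = 1*34596 = 34596.

34596


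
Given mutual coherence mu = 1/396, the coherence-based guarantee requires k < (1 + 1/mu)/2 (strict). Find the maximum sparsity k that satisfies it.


1/mu = 396.
1 + 1/mu = 397.
(1 + 1/mu)/2 = 198.5 is not an integer, so k_max = floor(198.5) = 198.

198


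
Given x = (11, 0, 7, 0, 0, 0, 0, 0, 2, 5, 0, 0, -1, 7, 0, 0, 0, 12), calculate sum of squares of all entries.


Non-zero entries: [(0, 11), (2, 7), (8, 2), (9, 5), (12, -1), (13, 7), (17, 12)]
Squares: [121, 49, 4, 25, 1, 49, 144]
||x||_2^2 = sum = 393.

393


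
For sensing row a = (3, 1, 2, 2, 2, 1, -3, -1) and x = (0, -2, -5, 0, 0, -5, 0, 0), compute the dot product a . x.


Non-zero terms: ['1*-2', '2*-5', '1*-5']
Products: [-2, -10, -5]
y = sum = -17.

-17


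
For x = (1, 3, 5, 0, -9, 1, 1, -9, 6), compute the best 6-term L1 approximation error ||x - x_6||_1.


Sorted |x_i| descending: [9, 9, 6, 5, 3, 1, 1, 1, 0]
Keep top 6: [9, 9, 6, 5, 3, 1]
Tail entries: [1, 1, 0]
L1 error = sum of tail = 2.

2


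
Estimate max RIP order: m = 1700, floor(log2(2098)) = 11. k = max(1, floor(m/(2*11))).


floor(log2(2098)) = 11.
2*11 = 22.
m/(2*floor(log2(n))) = 1700/22 ≈ 77.2727.
floor = 77.
k = max(1, 77) = 77.

77


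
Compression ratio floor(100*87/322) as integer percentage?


100*m/n = 100*87/322 ≈ 27.0186.
floor = 27.

27


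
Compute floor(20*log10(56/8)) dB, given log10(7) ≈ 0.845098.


||x||/||e|| = 56/8 = 7.
log10(7) ≈ 0.845098.
20*log10(||x||/||e||) ≈ 20*0.845098 = 16.90196.
floor(16.90196) = 16.

16


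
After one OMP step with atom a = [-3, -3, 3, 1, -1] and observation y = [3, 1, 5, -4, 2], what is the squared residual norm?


a^T a = 29.
a^T y = -3.
coeff = -3/29 = -3/29.
||r||^2 = 1586/29.

1586/29


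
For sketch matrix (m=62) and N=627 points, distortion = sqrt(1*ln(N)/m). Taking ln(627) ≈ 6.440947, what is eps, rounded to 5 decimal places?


ln(627) ≈ 6.440947.
1*ln(N)/m ≈ 1*6.440947/62 ≈ 0.10388624.
eps = sqrt(0.10388624) ≈ 0.3223139 ≈ 0.32231.

0.32231


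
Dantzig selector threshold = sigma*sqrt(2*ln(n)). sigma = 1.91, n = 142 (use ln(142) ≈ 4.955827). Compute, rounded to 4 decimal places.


ln(142) ≈ 4.955827.
2*ln(n) ≈ 9.911654.
sqrt(2*ln(n)) ≈ sqrt(9.911654) ≈ 3.148278.
threshold ≈ 1.91*3.148278 = 6.01321098 ≈ 6.0132.

6.0132


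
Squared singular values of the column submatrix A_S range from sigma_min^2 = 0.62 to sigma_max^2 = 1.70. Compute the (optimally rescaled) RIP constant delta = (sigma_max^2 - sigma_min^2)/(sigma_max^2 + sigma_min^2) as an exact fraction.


lambda_max - lambda_min = 1.70 - 0.62 = 1.08.
lambda_max + lambda_min = 1.70 + 0.62 = 2.32.
delta = 1.08/2.32 = 108/232 = 27/58.

27/58


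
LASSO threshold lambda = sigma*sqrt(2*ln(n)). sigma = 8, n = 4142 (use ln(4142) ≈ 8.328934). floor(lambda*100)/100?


ln(4142) ≈ 8.328934.
2*ln(n) ≈ 16.657868.
sqrt(2*ln(n)) ≈ sqrt(16.657868) ≈ 4.081405.
lambda ≈ 8*4.081405 = 32.65124.
floor(lambda*100)/100 = 32.65.

32.65


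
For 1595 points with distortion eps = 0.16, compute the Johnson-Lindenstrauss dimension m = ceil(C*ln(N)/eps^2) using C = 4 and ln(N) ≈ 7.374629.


ln(1595) ≈ 7.374629.
eps^2 = 0.16^2 = 0.0256.
C*ln(N)/eps^2 ≈ 4*7.374629/0.0256 ≈ 1152.2858.
m = ceil(1152.2858) = 1153.

1153


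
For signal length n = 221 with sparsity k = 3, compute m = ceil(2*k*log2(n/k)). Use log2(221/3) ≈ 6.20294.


log2(n/k) = log2(221/3) ≈ 6.20294.
2*k*log2(n/k) ≈ 2*3*6.20294 = 37.21764.
m = ceil(37.21764) = 38.

38


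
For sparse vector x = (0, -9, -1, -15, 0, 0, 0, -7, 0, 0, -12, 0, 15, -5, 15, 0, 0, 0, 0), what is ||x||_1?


Non-zero entries: [(1, -9), (2, -1), (3, -15), (7, -7), (10, -12), (12, 15), (13, -5), (14, 15)]
Absolute values: [9, 1, 15, 7, 12, 15, 5, 15]
||x||_1 = sum = 79.

79


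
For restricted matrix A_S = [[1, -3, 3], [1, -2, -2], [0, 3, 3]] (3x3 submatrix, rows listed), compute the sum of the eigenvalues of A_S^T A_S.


Sum of eigenvalues of A_S^T A_S = trace(A_S^T A_S) = sum of squared column norms of A_S.
A_S^T A_S diagonal: [2, 22, 22].
trace = 2 + 22 + 22 = 46.

46


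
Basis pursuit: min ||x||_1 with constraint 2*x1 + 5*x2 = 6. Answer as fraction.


Axis intercepts:
  x1 = 3, x2 = 0: L1 = 3
  x1 = 0, x2 = 6/5: L1 = 6/5
x* = (0, 6/5)
||x*||_1 = 6/5.

6/5


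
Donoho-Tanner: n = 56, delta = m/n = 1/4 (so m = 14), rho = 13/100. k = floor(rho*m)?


m = 1/4*56 = 14.
rho = 13/100.
rho*m = 13/100*14 = 1.82.
k = floor(1.82) = 1.

1


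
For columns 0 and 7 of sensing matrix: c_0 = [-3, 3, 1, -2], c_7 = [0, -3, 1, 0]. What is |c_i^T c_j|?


Inner product: -3*0 + 3*-3 + 1*1 + -2*0
Products: [0, -9, 1, 0]
Sum = -8.
|dot| = 8.

8


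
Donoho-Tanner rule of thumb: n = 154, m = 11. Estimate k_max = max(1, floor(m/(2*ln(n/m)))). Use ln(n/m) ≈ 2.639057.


n/m = 154/11 = 14.
ln(n/m) ≈ 2.639057.
2*ln(n/m) ≈ 5.278114.
m/(2*ln(n/m)) ≈ 11/5.278114 ≈ 2.0841.
floor = 2.
k_max = max(1, 2) = 2.

2


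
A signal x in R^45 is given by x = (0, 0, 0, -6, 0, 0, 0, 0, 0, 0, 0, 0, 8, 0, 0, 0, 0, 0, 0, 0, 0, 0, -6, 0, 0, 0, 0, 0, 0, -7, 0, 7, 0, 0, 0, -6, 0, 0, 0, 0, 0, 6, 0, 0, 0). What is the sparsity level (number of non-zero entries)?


Non-zero positions: [3, 12, 22, 29, 31, 35, 41].
Sparsity = 7.

7


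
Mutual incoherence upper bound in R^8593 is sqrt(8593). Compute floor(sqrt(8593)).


92^2 = 8464 <= 8593 < 8649 = 93^2, so 92 <= sqrt(8593) < 93.
floor(sqrt(8593)) = 92.

92


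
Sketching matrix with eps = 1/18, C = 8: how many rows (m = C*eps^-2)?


1/eps = 18.
(1/eps)^2 = 324.
m = 8*324 = 2592.

2592


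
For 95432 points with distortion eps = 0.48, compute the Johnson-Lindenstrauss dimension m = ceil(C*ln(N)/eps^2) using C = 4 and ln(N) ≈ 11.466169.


ln(95432) ≈ 11.466169.
eps^2 = 0.48^2 = 0.2304.
C*ln(N)/eps^2 ≈ 4*11.466169/0.2304 ≈ 199.0654.
m = ceil(199.0654) = 200.

200


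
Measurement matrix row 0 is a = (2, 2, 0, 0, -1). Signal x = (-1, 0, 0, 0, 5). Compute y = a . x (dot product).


Non-zero terms: ['2*-1', '-1*5']
Products: [-2, -5]
y = sum = -7.

-7


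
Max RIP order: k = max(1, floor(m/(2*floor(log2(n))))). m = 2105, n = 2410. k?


floor(log2(2410)) = 11.
2*11 = 22.
m/(2*floor(log2(n))) = 2105/22 ≈ 95.6818.
floor = 95.
k = max(1, 95) = 95.

95


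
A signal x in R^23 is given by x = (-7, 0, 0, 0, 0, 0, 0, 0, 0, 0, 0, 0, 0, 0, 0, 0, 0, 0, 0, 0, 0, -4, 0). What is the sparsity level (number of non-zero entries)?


Non-zero positions: [0, 21].
Sparsity = 2.

2


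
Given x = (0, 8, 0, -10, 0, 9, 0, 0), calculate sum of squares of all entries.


Non-zero entries: [(1, 8), (3, -10), (5, 9)]
Squares: [64, 100, 81]
||x||_2^2 = sum = 245.

245


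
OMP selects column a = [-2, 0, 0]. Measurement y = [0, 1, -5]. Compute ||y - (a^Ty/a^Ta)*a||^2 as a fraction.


a^T a = 4.
a^T y = 0.
coeff = 0/4 = 0.
||r||^2 = 26.

26


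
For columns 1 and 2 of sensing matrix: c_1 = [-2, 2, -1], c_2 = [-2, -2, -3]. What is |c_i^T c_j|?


Inner product: -2*-2 + 2*-2 + -1*-3
Products: [4, -4, 3]
Sum = 3.
|dot| = 3.

3


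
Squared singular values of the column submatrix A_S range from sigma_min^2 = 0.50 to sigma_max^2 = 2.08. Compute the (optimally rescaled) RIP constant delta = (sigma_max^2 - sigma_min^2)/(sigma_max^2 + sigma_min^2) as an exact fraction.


lambda_max - lambda_min = 2.08 - 0.50 = 1.58.
lambda_max + lambda_min = 2.08 + 0.50 = 2.58.
delta = 1.58/2.58 = 158/258 = 79/129.

79/129


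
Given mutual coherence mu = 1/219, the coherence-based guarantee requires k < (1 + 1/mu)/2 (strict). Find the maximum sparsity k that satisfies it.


1/mu = 219.
1 + 1/mu = 220.
(1 + 1/mu)/2 = 110 is an integer and the inequality is strict, so k_max = 110 - 1 = 109.

109


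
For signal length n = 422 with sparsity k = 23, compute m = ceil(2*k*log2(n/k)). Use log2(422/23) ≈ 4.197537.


log2(n/k) = log2(422/23) ≈ 4.197537.
2*k*log2(n/k) ≈ 2*23*4.197537 = 193.086702.
m = ceil(193.086702) = 194.

194


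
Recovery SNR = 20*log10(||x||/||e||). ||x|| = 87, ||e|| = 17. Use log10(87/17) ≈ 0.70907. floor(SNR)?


||x||/||e|| = 87/17.
log10(87/17) ≈ 0.70907.
20*log10(||x||/||e||) ≈ 20*0.70907 = 14.1814.
floor(14.1814) = 14.

14


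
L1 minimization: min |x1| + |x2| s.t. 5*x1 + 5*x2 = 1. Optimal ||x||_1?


Axis intercepts:
  x1 = 1/5, x2 = 0: L1 = 1/5
  x1 = 0, x2 = 1/5: L1 = 1/5
x* = (1/5, 0)
||x*||_1 = 1/5.

1/5


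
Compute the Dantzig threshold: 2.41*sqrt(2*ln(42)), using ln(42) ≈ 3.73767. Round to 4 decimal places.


ln(42) ≈ 3.73767.
2*ln(n) ≈ 7.47534.
sqrt(2*ln(n)) ≈ sqrt(7.47534) ≈ 2.734107.
threshold ≈ 2.41*2.734107 = 6.58919787 ≈ 6.5892.

6.5892


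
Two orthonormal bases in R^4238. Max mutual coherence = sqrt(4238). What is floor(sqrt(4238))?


65^2 = 4225 <= 4238 < 4356 = 66^2, so 65 <= sqrt(4238) < 66.
floor(sqrt(4238)) = 65.

65


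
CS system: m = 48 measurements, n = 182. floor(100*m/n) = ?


100*m/n = 100*48/182 ≈ 26.3736.
floor = 26.

26


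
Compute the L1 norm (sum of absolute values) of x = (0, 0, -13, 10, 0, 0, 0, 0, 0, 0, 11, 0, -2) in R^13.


Non-zero entries: [(2, -13), (3, 10), (10, 11), (12, -2)]
Absolute values: [13, 10, 11, 2]
||x||_1 = sum = 36.

36


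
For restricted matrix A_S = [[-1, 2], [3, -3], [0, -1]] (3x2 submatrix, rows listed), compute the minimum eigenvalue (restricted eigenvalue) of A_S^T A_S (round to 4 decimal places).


A_S^T A_S = [[10, -11], [-11, 14]].
trace = 24.
det = 19.
disc = trace^2 - 4*det = 576 - 4*19 = 500.
sqrt(500) ≈ 22.360680.
lam_min = (24 - sqrt(500))/2 ≈ (24 - 22.360680)/2 = 0.81966 ≈ 0.8197.

0.8197


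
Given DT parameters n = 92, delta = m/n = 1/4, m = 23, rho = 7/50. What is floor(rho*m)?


m = 1/4*92 = 23.
rho = 7/50.
rho*m = 7/50*23 = 3.22.
k = floor(3.22) = 3.

3


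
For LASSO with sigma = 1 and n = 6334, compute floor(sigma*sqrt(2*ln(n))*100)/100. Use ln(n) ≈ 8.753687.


ln(6334) ≈ 8.753687.
2*ln(n) ≈ 17.507374.
sqrt(2*ln(n)) ≈ sqrt(17.507374) ≈ 4.184181.
lambda ≈ 1*4.184181 = 4.184181.
floor(lambda*100)/100 = 4.18.

4.18


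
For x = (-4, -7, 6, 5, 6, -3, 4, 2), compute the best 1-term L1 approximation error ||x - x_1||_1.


Sorted |x_i| descending: [7, 6, 6, 5, 4, 4, 3, 2]
Keep top 1: [7]
Tail entries: [6, 6, 5, 4, 4, 3, 2]
L1 error = sum of tail = 30.

30


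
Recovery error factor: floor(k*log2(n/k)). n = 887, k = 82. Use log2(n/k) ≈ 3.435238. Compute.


log2(n/k) = log2(887/82) ≈ 3.435238.
k*log2(n/k) ≈ 82*3.435238 = 281.689516.
floor(281.689516) = 281.

281


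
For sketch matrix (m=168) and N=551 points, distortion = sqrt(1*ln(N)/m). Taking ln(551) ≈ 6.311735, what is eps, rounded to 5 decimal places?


ln(551) ≈ 6.311735.
1*ln(N)/m ≈ 1*6.311735/168 ≈ 0.03756985.
eps = sqrt(0.03756985) ≈ 0.1938294 ≈ 0.19383.

0.19383


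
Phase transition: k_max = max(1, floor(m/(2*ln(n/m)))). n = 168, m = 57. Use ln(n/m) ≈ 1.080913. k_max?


n/m = 168/57 = 56/19.
ln(n/m) ≈ 1.080913.
2*ln(n/m) ≈ 2.161826.
m/(2*ln(n/m)) ≈ 57/2.161826 ≈ 26.3666.
floor = 26.
k_max = max(1, 26) = 26.

26


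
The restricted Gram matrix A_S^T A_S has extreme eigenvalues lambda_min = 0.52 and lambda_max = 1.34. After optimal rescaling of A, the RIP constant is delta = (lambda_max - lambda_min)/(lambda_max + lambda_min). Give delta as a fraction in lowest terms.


lambda_max - lambda_min = 1.34 - 0.52 = 0.82.
lambda_max + lambda_min = 1.34 + 0.52 = 1.86.
delta = 0.82/1.86 = 82/186 = 41/93.

41/93


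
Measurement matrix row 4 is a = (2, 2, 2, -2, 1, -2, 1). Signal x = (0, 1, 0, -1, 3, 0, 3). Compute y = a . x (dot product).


Non-zero terms: ['2*1', '-2*-1', '1*3', '1*3']
Products: [2, 2, 3, 3]
y = sum = 10.

10


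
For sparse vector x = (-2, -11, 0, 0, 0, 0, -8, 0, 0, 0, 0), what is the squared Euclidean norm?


Non-zero entries: [(0, -2), (1, -11), (6, -8)]
Squares: [4, 121, 64]
||x||_2^2 = sum = 189.

189


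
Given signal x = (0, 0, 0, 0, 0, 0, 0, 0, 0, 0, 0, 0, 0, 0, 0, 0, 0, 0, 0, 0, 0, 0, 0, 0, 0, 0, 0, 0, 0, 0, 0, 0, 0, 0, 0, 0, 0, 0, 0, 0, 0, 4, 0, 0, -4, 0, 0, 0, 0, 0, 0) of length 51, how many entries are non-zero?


Non-zero positions: [41, 44].
Sparsity = 2.

2


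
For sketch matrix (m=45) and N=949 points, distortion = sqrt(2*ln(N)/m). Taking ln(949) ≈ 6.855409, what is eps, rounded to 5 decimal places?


ln(949) ≈ 6.855409.
2*ln(N)/m ≈ 2*6.855409/45 ≈ 0.30468484.
eps = sqrt(0.30468484) ≈ 0.5519826 ≈ 0.55198.

0.55198


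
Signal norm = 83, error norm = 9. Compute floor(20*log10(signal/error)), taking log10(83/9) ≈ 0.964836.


||x||/||e|| = 83/9.
log10(83/9) ≈ 0.964836.
20*log10(||x||/||e||) ≈ 20*0.964836 = 19.29672.
floor(19.29672) = 19.

19


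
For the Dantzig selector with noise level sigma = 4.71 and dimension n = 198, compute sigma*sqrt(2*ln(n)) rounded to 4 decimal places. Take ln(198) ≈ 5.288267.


ln(198) ≈ 5.288267.
2*ln(n) ≈ 10.576534.
sqrt(2*ln(n)) ≈ sqrt(10.576534) ≈ 3.252158.
threshold ≈ 4.71*3.252158 = 15.31766418 ≈ 15.3177.

15.3177


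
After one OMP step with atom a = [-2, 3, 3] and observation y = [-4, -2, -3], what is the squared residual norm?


a^T a = 22.
a^T y = -7.
coeff = -7/22 = -7/22.
||r||^2 = 589/22.

589/22


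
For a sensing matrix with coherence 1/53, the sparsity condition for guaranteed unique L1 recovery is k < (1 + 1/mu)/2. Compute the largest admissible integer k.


1/mu = 53.
1 + 1/mu = 54.
(1 + 1/mu)/2 = 27 is an integer and the inequality is strict, so k_max = 27 - 1 = 26.

26


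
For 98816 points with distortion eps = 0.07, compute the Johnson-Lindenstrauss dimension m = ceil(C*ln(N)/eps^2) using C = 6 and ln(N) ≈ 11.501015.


ln(98816) ≈ 11.501015.
eps^2 = 0.07^2 = 0.0049.
C*ln(N)/eps^2 ≈ 6*11.501015/0.0049 ≈ 14082.8755.
m = ceil(14082.8755) = 14083.

14083


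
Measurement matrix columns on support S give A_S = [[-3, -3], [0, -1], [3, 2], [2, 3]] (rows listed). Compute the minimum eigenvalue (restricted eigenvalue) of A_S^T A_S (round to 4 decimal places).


A_S^T A_S = [[22, 21], [21, 23]].
trace = 45.
det = 65.
disc = trace^2 - 4*det = 2025 - 4*65 = 1765.
sqrt(1765) ≈ 42.011903.
lam_min = (45 - sqrt(1765))/2 ≈ (45 - 42.011903)/2 = 1.4940485 ≈ 1.4940.

1.4940


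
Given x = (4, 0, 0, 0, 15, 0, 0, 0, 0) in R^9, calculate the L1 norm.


Non-zero entries: [(0, 4), (4, 15)]
Absolute values: [4, 15]
||x||_1 = sum = 19.

19


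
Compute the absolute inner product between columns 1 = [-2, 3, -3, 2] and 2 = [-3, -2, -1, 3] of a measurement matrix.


Inner product: -2*-3 + 3*-2 + -3*-1 + 2*3
Products: [6, -6, 3, 6]
Sum = 9.
|dot| = 9.

9


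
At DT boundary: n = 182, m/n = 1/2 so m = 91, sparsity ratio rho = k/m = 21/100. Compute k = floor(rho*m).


m = 1/2*182 = 91.
rho = 21/100.
rho*m = 21/100*91 = 19.11.
k = floor(19.11) = 19.

19


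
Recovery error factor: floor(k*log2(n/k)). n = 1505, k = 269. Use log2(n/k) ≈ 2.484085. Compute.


log2(n/k) = log2(1505/269) ≈ 2.484085.
k*log2(n/k) ≈ 269*2.484085 = 668.218865.
floor(668.218865) = 668.

668


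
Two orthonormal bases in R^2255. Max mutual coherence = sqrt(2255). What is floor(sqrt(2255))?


47^2 = 2209 <= 2255 < 2304 = 48^2, so 47 <= sqrt(2255) < 48.
floor(sqrt(2255)) = 47.

47


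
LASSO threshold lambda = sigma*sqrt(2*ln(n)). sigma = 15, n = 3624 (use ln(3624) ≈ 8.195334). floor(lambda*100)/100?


ln(3624) ≈ 8.195334.
2*ln(n) ≈ 16.390668.
sqrt(2*ln(n)) ≈ sqrt(16.390668) ≈ 4.048539.
lambda ≈ 15*4.048539 = 60.728085.
floor(lambda*100)/100 = 60.72.

60.72


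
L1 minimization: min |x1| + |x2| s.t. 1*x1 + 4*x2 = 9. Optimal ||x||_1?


Axis intercepts:
  x1 = 9, x2 = 0: L1 = 9
  x1 = 0, x2 = 9/4: L1 = 9/4
x* = (0, 9/4)
||x*||_1 = 9/4.

9/4


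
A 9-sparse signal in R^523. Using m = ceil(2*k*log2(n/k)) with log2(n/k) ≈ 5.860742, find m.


log2(n/k) = log2(523/9) ≈ 5.860742.
2*k*log2(n/k) ≈ 2*9*5.860742 = 105.493356.
m = ceil(105.493356) = 106.

106


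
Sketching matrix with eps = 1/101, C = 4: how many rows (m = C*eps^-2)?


1/eps = 101.
(1/eps)^2 = 10201.
m = 4*10201 = 40804.

40804


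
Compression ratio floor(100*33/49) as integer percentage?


100*m/n = 100*33/49 ≈ 67.3469.
floor = 67.

67
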